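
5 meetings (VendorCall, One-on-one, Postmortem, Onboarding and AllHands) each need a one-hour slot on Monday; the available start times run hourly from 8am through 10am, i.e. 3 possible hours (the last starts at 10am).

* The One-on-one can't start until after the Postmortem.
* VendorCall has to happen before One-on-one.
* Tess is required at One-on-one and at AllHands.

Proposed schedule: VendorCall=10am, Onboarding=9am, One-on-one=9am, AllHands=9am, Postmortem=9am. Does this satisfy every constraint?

The One-on-one can't start until after the Postmortem — violated.
VendorCall has to happen before One-on-one — violated.
Tess is required at One-on-one and at AllHands — violated.

Invalid. VendorCall has to happen before One-on-one.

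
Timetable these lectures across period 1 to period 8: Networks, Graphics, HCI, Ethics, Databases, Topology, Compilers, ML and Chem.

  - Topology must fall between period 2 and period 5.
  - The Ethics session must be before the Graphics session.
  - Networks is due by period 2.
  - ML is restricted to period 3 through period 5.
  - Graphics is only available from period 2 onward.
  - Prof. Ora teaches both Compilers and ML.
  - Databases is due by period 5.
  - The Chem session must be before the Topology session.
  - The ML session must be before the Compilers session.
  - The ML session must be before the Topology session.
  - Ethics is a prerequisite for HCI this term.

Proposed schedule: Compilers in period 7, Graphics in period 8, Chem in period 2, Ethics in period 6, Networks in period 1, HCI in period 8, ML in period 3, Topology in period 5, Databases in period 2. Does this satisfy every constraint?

The Ethics session must be before the Graphics session — holds.
Ethics is a prerequisite for HCI this term — holds.
Topology must fall between period 2 and period 5 — holds.
ML is restricted to period 3 through period 5 — holds.
Prof. Ora teaches both Compilers and ML — holds.
Databases is due by period 5 — holds.
The ML session must be before the Compilers session — holds.
The ML session must be before the Topology session — holds.
Graphics is only available from period 2 onward — holds.
The Chem session must be before the Topology session — holds.
Networks is due by period 2 — holds.

Yes, all constraints hold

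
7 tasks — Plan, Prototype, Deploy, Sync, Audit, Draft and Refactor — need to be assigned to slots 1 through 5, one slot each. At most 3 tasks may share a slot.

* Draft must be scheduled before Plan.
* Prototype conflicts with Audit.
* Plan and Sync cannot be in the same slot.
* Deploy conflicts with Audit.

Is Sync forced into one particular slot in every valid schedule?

Sync can be 1 (e.g. Prototype=1; Audit=3; Deploy=2; Plan=2; Refactor=2; Draft=1; Sync=1) or 2 (e.g. Audit -> 2; Refactor -> 2; Deploy -> 1; Draft -> 1; Plan -> 3; Sync -> 2; Prototype -> 1).

No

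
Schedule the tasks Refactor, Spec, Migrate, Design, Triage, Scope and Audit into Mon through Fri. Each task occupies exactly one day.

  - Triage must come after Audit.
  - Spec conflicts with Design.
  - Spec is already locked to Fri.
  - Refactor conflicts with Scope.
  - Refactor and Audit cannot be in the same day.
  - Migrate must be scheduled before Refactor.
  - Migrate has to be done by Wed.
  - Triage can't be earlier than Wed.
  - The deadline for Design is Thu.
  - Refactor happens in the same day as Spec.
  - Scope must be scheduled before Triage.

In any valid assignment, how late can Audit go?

Thu

Downstream work caps Audit at Thu.
Audit at Thu is achievable: Design -> Mon, Refactor -> Fri, Migrate -> Mon, Spec -> Fri, Triage -> Fri, Scope -> Mon, Audit -> Thu.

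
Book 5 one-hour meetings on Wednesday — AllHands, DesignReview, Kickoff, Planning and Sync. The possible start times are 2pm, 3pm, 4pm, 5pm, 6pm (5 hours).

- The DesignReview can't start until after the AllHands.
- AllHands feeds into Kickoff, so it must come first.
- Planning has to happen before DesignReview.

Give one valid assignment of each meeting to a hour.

AllHands in 2pm, Planning in 2pm, Sync in 2pm, DesignReview in 3pm, Kickoff in 3pm

Checking: Planning(2pm) before DesignReview(3pm); AllHands(2pm) before Kickoff(3pm); AllHands(2pm) before DesignReview(3pm).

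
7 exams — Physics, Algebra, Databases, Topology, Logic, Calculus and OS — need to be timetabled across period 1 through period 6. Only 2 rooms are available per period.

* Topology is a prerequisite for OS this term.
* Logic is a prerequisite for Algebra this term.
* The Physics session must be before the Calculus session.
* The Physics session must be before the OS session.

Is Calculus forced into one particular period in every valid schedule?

No

Calculus can be period 2 (e.g. Algebra -> period 4, Physics -> period 1, Logic -> period 3, OS -> period 2, Topology -> period 1, Databases -> period 3, Calculus -> period 2) or period 3 (e.g. OS=period 2; Algebra=period 3; Databases=period 4; Calculus=period 3; Topology=period 1; Logic=period 2; Physics=period 1).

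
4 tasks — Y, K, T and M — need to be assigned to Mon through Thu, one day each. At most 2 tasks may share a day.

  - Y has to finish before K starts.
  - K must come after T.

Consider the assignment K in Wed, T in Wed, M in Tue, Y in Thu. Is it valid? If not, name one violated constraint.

K must come after T — violated.
Y has to finish before K starts — violated.
At most 2 tasks may share a day — holds.

No. Y has to finish before K starts is not satisfied.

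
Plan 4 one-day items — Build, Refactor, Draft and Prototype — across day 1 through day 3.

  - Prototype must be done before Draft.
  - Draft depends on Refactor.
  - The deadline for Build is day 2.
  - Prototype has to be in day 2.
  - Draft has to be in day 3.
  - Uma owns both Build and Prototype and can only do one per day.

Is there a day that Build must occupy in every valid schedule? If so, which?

Build's window is day 1–day 2.
Prototype is fixed at day 2, and Build can't share a day with Prototype.
So Build must be day 1.

day 1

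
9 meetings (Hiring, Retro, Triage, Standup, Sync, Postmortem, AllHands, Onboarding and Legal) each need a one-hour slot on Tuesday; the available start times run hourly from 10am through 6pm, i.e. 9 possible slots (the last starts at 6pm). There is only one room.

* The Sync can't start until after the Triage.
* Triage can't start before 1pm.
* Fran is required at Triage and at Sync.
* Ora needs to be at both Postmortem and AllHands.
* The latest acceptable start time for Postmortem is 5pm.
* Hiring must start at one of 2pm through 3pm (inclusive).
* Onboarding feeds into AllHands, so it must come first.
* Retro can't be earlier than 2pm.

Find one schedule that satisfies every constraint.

Onboarding -> 11am; AllHands -> 12pm; Triage -> 1pm; Postmortem -> 10am; Standup -> 5pm; Sync -> 4pm; Hiring -> 2pm; Retro -> 3pm; Legal -> 6pm

Checking: Onboarding(11am) before AllHands(12pm); Triage(1pm) before Sync(4pm); Triage(1pm) != Sync(4pm); Postmortem(10am) != AllHands(12pm); Postmortem=10am in [10am,5pm]; Retro=3pm in [2pm,6pm]; Hiring=2pm in [2pm,3pm]; Triage=1pm in [1pm,6pm]; max 1 per slot (cap 1).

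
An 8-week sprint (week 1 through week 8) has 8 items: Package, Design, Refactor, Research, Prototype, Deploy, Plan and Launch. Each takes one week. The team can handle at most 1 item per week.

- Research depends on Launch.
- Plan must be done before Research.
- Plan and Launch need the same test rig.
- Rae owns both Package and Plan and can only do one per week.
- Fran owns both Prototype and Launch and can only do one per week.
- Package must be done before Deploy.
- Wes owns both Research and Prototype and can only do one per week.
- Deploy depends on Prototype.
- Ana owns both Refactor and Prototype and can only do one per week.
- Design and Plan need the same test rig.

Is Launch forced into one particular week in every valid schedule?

No

Launch can be week 1 (e.g. Refactor -> week 8; Launch -> week 1; Deploy -> week 6; Package -> week 4; Design -> week 7; Plan -> week 2; Prototype -> week 5; Research -> week 3) or week 2 (e.g. Deploy -> week 6; Research -> week 3; Plan -> week 1; Launch -> week 2; Refactor -> week 8; Prototype -> week 5; Design -> week 7; Package -> week 4).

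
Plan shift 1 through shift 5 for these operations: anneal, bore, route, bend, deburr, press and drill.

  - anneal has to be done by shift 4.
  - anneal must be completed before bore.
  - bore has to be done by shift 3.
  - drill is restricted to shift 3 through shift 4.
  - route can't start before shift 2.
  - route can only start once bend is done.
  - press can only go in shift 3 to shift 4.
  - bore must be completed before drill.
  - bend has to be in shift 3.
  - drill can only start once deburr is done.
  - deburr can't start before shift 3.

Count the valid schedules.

Splitting on anneal: it can be shift 1 (8), shift 2 (4). Listing each branch's schedules as (bore, route, bend, deburr, press, drill) by shift number:
anneal=shift 1: (2,4,3,3,3,4) (2,4,3,3,4,4) (2,5,3,3,3,4) (2,5,3,3,4,4) (3,4,3,3,3,4) (3,4,3,3,4,4) (3,5,3,3,3,4) (3,5,3,3,4,4) — 8.
anneal=shift 2: (3,4,3,3,3,4) (3,4,3,3,4,4) (3,5,3,3,3,4) (3,5,3,3,4,4) — 4.
Summing: 8 + 4 = 12.

12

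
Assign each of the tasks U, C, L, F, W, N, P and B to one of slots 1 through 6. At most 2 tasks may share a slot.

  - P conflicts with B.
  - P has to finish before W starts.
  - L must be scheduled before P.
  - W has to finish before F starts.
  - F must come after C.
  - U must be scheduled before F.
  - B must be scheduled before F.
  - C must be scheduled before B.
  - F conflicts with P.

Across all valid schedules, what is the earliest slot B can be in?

Precedence pushes B to at least 2; downstream work caps B at 5.
B at 2 is achievable: U=1, C=1, N=3, B=2, F=5, W=4, P=3, L=2.

2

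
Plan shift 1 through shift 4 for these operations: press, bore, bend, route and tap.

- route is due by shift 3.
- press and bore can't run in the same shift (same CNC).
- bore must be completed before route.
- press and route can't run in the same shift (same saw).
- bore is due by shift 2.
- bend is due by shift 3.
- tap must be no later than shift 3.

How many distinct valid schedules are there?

54

Splitting on press: it can be shift 1 (9), shift 2 (9), shift 3 (9), shift 4 (27). Listing each branch's schedules as (bore, bend, route, tap) by shift number:
press=shift 1: (2,1,3,1) (2,1,3,2) (2,1,3,3) (2,2,3,1) (2,2,3,2) (2,2,3,3) (2,3,3,1) (2,3,3,2) (2,3,3,3) — 9.
press=shift 2: (1,1,3,1) (1,1,3,2) (1,1,3,3) (1,2,3,1) (1,2,3,2) (1,2,3,3) (1,3,3,1) (1,3,3,2) (1,3,3,3) — 9.
press=shift 3: (1,1,2,1) (1,1,2,2) (1,1,2,3) (1,2,2,1) (1,2,2,2) (1,2,2,3) (1,3,2,1) (1,3,2,2) (1,3,2,3) — 9.
press=shift 4: (1,1,2,1) (1,1,2,2) (1,1,2,3) (1,1,3,1) (1,1,3,2) (1,1,3,3) (1,2,2,1) (1,2,2,2) (1,2,2,3) (1,2,3,1) (1,2,3,2) (1,2,3,3) (1,3,2,1) (1,3,2,2) (1,3,2,3) (1,3,3,1) (1,3,3,2) (1,3,3,3) (2,1,3,1) (2,1,3,2) (2,1,3,3) (2,2,3,1) (2,2,3,2) (2,2,3,3) (2,3,3,1) (2,3,3,2) (2,3,3,3) — 27.
Summing: 9 + 9 + 9 + 27 = 54.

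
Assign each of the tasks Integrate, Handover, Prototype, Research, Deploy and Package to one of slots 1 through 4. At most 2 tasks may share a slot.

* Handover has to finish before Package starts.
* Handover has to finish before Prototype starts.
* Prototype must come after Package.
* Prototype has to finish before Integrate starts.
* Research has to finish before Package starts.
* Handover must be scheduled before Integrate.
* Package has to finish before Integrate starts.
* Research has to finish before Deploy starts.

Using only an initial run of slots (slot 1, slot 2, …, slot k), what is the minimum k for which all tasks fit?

The precedence chain requires at least 4 distinct slots.
With at most 2 per slot and 6 tasks, at least 3 slots are needed.
4 works (last occupied slot: 4): for example Integrate=4; Deploy=2; Prototype=3; Package=2; Handover=1; Research=1.

4 slots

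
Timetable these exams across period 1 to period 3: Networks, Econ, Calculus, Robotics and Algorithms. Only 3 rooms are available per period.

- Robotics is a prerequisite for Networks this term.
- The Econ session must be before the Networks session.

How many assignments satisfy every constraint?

Splitting on Networks: it can be period 2 (8), period 3 (34). Listing each branch's schedules as (Econ, Calculus, Robotics, Algorithms) by period number:
Networks=period 2: (1,1,1,2) (1,1,1,3) (1,2,1,1) (1,2,1,2) (1,2,1,3) (1,3,1,1) (1,3,1,2) (1,3,1,3) — 8.
Networks=period 3: (1,1,1,2) (1,1,1,3) (1,1,2,1) (1,1,2,2) (1,1,2,3) (1,2,1,1) (1,2,1,2) (1,2,1,3) (1,2,2,1) (1,2,2,2) (1,2,2,3) (1,3,1,1) (1,3,1,2) (1,3,1,3) (1,3,2,1) (1,3,2,2) (1,3,2,3) (2,1,1,1) (2,1,1,2) (2,1,1,3) (2,1,2,1) (2,1,2,2) (2,1,2,3) (2,2,1,1) (2,2,1,2) (2,2,1,3) (2,2,2,1) (2,2,2,3) (2,3,1,1) (2,3,1,2) (2,3,1,3) (2,3,2,1) (2,3,2,2) (2,3,2,3) — 34.
Summing: 8 + 34 = 42.

42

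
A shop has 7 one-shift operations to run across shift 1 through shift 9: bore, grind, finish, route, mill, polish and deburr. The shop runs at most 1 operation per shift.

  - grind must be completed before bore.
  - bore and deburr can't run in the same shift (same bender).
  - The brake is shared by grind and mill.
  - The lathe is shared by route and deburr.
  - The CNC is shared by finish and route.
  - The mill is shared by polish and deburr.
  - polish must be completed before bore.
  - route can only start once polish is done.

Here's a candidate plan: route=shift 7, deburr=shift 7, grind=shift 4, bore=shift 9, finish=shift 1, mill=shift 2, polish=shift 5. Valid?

Invalid. The lathe is shared by route and deburr.

The shop runs at most 1 operation per shift — violated.
The mill is shared by polish and deburr — holds.
grind must be completed before bore — holds.
route can only start once polish is done — holds.
The CNC is shared by finish and route — holds.
The lathe is shared by route and deburr — violated.
polish must be completed before bore — holds.
The brake is shared by grind and mill — holds.
bore and deburr can't run in the same shift (same bender) — holds.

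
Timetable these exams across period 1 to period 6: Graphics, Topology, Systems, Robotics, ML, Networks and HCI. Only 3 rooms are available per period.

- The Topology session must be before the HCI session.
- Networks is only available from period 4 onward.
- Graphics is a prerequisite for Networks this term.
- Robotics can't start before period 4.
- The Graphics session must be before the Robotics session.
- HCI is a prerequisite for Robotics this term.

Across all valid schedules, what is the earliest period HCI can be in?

Precedence pushes HCI to at least period 2; downstream work caps HCI at period 5.
HCI at period 2 is achievable: Systems in period 1, Networks in period 4, HCI in period 2, Robotics in period 4, ML in period 2, Topology in period 1, Graphics in period 1.

period 2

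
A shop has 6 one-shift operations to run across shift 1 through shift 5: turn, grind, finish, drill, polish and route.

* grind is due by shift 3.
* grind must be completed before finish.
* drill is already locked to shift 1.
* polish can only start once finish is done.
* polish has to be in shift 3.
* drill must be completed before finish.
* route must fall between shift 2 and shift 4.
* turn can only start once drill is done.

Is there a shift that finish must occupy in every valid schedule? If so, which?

drill is fixed at shift 1 and must come before finish, so finish is at least shift 2.
polish is fixed at shift 3 and must come after finish, so finish is at most shift 2.
So finish must be shift 2.

shift 2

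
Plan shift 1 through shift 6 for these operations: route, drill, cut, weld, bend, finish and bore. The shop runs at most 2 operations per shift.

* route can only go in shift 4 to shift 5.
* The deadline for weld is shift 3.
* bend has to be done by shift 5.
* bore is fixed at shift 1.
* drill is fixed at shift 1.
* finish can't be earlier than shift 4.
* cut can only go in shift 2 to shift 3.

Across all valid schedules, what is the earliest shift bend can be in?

Bend's own window allows nothing later than shift 5.
bend at shift 2 is achievable: drill=shift 1; bend=shift 2; route=shift 4; weld=shift 3; finish=shift 4; cut=shift 2; bore=shift 1.
Nothing earlier works — the capacity limit rule out every shift before shift 2.

shift 2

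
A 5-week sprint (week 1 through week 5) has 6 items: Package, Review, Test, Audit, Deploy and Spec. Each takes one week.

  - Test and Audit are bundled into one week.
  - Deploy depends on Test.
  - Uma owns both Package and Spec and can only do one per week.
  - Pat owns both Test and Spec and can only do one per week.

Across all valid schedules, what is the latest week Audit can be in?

Audit must be in the same week as Test, which can't be after week 4, so Audit is at most week 4.
Audit at week 4 is achievable: Package=week 1; Deploy=week 5; Test=week 4; Audit=week 4; Review=week 1; Spec=week 2.

week 4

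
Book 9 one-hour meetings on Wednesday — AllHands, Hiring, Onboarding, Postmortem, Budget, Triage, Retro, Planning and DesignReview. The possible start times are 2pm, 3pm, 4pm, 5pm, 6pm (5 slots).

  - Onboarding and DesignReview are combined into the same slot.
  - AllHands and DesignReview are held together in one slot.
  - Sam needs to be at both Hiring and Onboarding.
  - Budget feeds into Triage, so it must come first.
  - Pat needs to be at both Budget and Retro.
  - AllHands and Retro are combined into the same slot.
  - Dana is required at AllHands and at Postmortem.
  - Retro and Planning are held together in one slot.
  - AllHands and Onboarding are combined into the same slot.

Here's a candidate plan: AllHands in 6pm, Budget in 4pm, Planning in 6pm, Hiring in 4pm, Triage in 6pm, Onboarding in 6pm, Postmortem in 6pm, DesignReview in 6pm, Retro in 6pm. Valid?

Onboarding and DesignReview are combined into the same slot — holds.
AllHands and DesignReview are held together in one slot — holds.
Dana is required at AllHands and at Postmortem — violated.
Retro and Planning are held together in one slot — holds.
Pat needs to be at both Budget and Retro — holds.
AllHands and Retro are combined into the same slot — holds.
AllHands and Onboarding are combined into the same slot — holds.
Sam needs to be at both Hiring and Onboarding — holds.
Budget feeds into Triage, so it must come first — holds.

Invalid. Dana is required at AllHands and at Postmortem.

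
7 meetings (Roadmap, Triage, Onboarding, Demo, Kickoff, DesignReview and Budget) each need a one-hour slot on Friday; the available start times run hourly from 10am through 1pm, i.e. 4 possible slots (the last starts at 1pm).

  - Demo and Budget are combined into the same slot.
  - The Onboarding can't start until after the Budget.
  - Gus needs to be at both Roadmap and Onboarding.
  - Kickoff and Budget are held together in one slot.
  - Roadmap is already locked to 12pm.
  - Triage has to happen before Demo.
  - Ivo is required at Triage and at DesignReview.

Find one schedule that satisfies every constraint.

DesignReview -> 11am, Demo -> 11am, Triage -> 10am, Budget -> 11am, Roadmap -> 12pm, Kickoff -> 11am, Onboarding -> 1pm

Checking: Triage(10am) before Demo(11am); Budget(11am) before Onboarding(1pm); Roadmap(12pm) != Onboarding(1pm); Triage(10am) != DesignReview(11am); Kickoff = Budget = 11am; Demo = Budget = 11am; Roadmap=12pm in [12pm,12pm].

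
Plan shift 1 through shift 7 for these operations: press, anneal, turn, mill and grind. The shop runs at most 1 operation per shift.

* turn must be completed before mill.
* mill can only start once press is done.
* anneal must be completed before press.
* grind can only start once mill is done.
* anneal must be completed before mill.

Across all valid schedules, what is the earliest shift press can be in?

shift 2

Precedence pushes press to at least shift 2; downstream work caps press at shift 5.
press at shift 2 is achievable: mill in shift 4, press in shift 2, turn in shift 3, grind in shift 5, anneal in shift 1.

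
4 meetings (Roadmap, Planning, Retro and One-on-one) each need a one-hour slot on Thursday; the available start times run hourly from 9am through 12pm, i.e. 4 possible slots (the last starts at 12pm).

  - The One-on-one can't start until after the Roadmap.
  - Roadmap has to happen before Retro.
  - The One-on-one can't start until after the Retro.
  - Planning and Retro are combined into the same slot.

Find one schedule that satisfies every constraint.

Retro in 10am, One-on-one in 11am, Planning in 10am, Roadmap in 9am

Checking: Roadmap(9am) before One-on-one(11am); Roadmap(9am) before Retro(10am); Retro(10am) before One-on-one(11am); Planning = Retro = 10am.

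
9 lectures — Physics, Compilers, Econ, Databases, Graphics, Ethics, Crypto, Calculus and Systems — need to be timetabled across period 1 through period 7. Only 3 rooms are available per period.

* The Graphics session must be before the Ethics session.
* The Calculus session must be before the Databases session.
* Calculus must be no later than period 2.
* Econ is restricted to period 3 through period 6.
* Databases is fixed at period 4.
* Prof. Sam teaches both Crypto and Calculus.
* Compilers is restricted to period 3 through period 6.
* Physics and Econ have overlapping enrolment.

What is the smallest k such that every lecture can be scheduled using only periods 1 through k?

4 periods

The precedence chain requires at least 2 distinct periods.
With at most 3 per period and 9 lectures, at least 3 periods are needed.
Databases can't be placed before period 4, so the schedule must run through at least period 4.
4 works (last occupied period: period 4): for example Calculus=period 1; Databases=period 4; Crypto=period 2; Graphics=period 1; Econ=period 3; Ethics=period 2; Systems=period 2; Physics=period 1; Compilers=period 3.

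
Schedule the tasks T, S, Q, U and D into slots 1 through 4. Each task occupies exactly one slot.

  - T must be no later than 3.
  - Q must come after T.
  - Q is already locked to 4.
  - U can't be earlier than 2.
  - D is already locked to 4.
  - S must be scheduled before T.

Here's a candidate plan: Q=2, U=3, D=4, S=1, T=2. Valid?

Q is already locked to 4 — violated.
T must be no later than 3 — holds.
D is already locked to 4 — holds.
U can't be earlier than 2 — holds.
Q must come after T — violated.
S must be scheduled before T — holds.

Invalid. Q is already locked to 4.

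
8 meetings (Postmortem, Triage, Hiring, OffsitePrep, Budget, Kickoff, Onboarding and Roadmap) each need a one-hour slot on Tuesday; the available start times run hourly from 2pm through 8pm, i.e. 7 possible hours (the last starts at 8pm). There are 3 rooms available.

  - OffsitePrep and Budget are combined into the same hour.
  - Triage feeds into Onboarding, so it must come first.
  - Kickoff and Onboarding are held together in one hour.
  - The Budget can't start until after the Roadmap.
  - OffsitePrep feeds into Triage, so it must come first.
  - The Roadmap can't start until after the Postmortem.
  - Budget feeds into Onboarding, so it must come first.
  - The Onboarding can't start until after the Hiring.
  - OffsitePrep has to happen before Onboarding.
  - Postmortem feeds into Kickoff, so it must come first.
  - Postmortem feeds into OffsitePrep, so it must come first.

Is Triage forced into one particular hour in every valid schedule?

No

Triage can be 5pm (e.g. Kickoff in 6pm, Roadmap in 3pm, Onboarding in 6pm, Postmortem in 2pm, Budget in 4pm, Hiring in 2pm, OffsitePrep in 4pm, Triage in 5pm) or 6pm (e.g. Budget=4pm, Postmortem=2pm, Kickoff=7pm, Onboarding=7pm, Triage=6pm, Roadmap=3pm, OffsitePrep=4pm, Hiring=2pm).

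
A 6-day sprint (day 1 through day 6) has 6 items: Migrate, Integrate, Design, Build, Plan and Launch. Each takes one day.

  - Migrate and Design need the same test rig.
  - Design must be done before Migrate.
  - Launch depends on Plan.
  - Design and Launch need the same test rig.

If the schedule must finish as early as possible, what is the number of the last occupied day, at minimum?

The precedence chain requires at least 2 distinct days.
2 works (last occupied day: day 2): for example Migrate in day 2, Plan in day 1, Launch in day 2, Design in day 1, Build in day 1, Integrate in day 1.

2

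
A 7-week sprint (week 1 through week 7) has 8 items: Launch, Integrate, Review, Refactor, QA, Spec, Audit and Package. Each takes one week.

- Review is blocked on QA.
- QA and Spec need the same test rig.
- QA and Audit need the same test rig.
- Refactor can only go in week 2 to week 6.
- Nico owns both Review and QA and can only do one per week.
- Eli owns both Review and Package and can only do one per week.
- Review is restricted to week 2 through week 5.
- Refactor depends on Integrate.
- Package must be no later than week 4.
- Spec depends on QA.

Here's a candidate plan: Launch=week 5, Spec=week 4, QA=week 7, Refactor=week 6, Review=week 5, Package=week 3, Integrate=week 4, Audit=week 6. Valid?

QA and Audit need the same test rig — holds.
QA and Spec need the same test rig — holds.
Review is blocked on QA — violated.
Package must be no later than week 4 — holds.
Review is restricted to week 2 through week 5 — holds.
Spec depends on QA — violated.
Refactor depends on Integrate — holds.
Refactor can only go in week 2 to week 6 — holds.
Nico owns both Review and QA and can only do one per week — holds.
Eli owns both Review and Package and can only do one per week — holds.

Invalid. Spec depends on QA.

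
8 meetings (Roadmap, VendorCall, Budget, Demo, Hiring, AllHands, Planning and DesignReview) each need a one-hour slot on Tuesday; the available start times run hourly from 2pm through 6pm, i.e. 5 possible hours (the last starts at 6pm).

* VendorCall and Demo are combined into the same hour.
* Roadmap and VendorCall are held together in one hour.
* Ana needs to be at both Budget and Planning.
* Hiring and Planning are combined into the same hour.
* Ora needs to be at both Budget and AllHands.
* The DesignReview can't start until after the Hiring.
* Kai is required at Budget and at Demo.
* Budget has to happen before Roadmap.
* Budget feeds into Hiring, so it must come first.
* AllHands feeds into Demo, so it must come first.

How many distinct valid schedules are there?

59

Splitting on Roadmap: it can be 4pm (9), 5pm (20), 6pm (30). Listing each branch's schedules as (VendorCall, Budget, Demo, Hiring, AllHands, Planning, DesignReview):
Roadmap=4pm: (4pm,2pm,4pm,3pm,3pm,3pm,4pm) (4pm,2pm,4pm,3pm,3pm,3pm,5pm) (4pm,2pm,4pm,3pm,3pm,3pm,6pm) (4pm,2pm,4pm,4pm,3pm,4pm,5pm) (4pm,2pm,4pm,4pm,3pm,4pm,6pm) (4pm,2pm,4pm,5pm,3pm,5pm,6pm) (4pm,3pm,4pm,4pm,2pm,4pm,5pm) (4pm,3pm,4pm,4pm,2pm,4pm,6pm) (4pm,3pm,4pm,5pm,2pm,5pm,6pm) — 9.
Roadmap=5pm: (5pm,2pm,5pm,3pm,3pm,3pm,4pm) (5pm,2pm,5pm,3pm,3pm,3pm,5pm) (5pm,2pm,5pm,3pm,3pm,3pm,6pm) (5pm,2pm,5pm,3pm,4pm,3pm,4pm) (5pm,2pm,5pm,3pm,4pm,3pm,5pm) (5pm,2pm,5pm,3pm,4pm,3pm,6pm) (5pm,2pm,5pm,4pm,3pm,4pm,5pm) (5pm,2pm,5pm,4pm,3pm,4pm,6pm) (5pm,2pm,5pm,4pm,4pm,4pm,5pm) (5pm,2pm,5pm,4pm,4pm,4pm,6pm) (5pm,2pm,5pm,5pm,3pm,5pm,6pm) (5pm,2pm,5pm,5pm,4pm,5pm,6pm) (5pm,3pm,5pm,4pm,2pm,4pm,5pm) (5pm,3pm,5pm,4pm,2pm,4pm,6pm) (5pm,3pm,5pm,4pm,4pm,4pm,5pm) (5pm,3pm,5pm,4pm,4pm,4pm,6pm) (5pm,3pm,5pm,5pm,2pm,5pm,6pm) (5pm,3pm,5pm,5pm,4pm,5pm,6pm) (5pm,4pm,5pm,5pm,2pm,5pm,6pm) (5pm,4pm,5pm,5pm,3pm,5pm,6pm) — 20.
Roadmap=6pm: (6pm,2pm,6pm,3pm,3pm,3pm,4pm) (6pm,2pm,6pm,3pm,3pm,3pm,5pm) (6pm,2pm,6pm,3pm,3pm,3pm,6pm) (6pm,2pm,6pm,3pm,4pm,3pm,4pm) (6pm,2pm,6pm,3pm,4pm,3pm,5pm) (6pm,2pm,6pm,3pm,4pm,3pm,6pm) (6pm,2pm,6pm,3pm,5pm,3pm,4pm) (6pm,2pm,6pm,3pm,5pm,3pm,5pm) (6pm,2pm,6pm,3pm,5pm,3pm,6pm) (6pm,2pm,6pm,4pm,3pm,4pm,5pm) (6pm,2pm,6pm,4pm,3pm,4pm,6pm) (6pm,2pm,6pm,4pm,4pm,4pm,5pm) (6pm,2pm,6pm,4pm,4pm,4pm,6pm) (6pm,2pm,6pm,4pm,5pm,4pm,5pm) (6pm,2pm,6pm,4pm,5pm,4pm,6pm) (6pm,2pm,6pm,5pm,3pm,5pm,6pm) (6pm,2pm,6pm,5pm,4pm,5pm,6pm) (6pm,2pm,6pm,5pm,5pm,5pm,6pm) (6pm,3pm,6pm,4pm,2pm,4pm,5pm) (6pm,3pm,6pm,4pm,2pm,4pm,6pm) (6pm,3pm,6pm,4pm,4pm,4pm,5pm) (6pm,3pm,6pm,4pm,4pm,4pm,6pm) (6pm,3pm,6pm,4pm,5pm,4pm,5pm) (6pm,3pm,6pm,4pm,5pm,4pm,6pm) (6pm,3pm,6pm,5pm,2pm,5pm,6pm) (6pm,3pm,6pm,5pm,4pm,5pm,6pm) (6pm,3pm,6pm,5pm,5pm,5pm,6pm) (6pm,4pm,6pm,5pm,2pm,5pm,6pm) (6pm,4pm,6pm,5pm,3pm,5pm,6pm) (6pm,4pm,6pm,5pm,5pm,5pm,6pm) — 30.
Summing: 9 + 20 + 30 = 59.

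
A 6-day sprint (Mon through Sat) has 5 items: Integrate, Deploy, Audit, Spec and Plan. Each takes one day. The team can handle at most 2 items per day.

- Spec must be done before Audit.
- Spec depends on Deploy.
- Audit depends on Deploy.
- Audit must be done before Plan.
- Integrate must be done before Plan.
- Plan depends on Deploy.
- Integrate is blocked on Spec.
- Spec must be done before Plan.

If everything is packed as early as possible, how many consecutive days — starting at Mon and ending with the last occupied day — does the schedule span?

The precedence chain requires at least 4 distinct days.
With at most 2 per day and 5 tasks, at least 3 days are needed.
4 works (last occupied day: Thu): for example Plan -> Thu; Deploy -> Mon; Integrate -> Wed; Audit -> Wed; Spec -> Tue.

4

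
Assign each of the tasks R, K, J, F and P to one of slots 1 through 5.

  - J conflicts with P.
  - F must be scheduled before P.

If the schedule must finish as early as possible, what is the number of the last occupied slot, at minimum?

2

The precedence chain requires at least 2 distinct slots.
2 works (last occupied slot: 2): for example R in 1, J in 1, F in 1, K in 1, P in 2.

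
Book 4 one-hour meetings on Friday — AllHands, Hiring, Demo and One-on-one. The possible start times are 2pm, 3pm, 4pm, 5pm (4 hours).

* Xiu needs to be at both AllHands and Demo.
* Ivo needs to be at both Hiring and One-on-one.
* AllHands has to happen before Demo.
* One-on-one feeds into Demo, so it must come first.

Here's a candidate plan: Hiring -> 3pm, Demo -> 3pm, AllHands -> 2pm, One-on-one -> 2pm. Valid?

One-on-one feeds into Demo, so it must come first — holds.
Ivo needs to be at both Hiring and One-on-one — holds.
AllHands has to happen before Demo — holds.
Xiu needs to be at both AllHands and Demo — holds.

Yes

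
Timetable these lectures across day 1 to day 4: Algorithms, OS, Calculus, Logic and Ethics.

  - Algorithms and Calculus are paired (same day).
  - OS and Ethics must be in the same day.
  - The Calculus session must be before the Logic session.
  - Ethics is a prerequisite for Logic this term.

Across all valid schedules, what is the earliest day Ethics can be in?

Downstream work caps Ethics at day 3.
Ethics at day 1 is achievable: OS -> day 1; Logic -> day 2; Algorithms -> day 1; Ethics -> day 1; Calculus -> day 1.

day 1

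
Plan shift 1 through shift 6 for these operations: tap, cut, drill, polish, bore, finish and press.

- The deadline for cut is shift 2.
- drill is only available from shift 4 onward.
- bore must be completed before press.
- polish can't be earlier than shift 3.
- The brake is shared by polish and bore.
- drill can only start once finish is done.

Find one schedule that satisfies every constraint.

cut -> shift 1; polish -> shift 3; tap -> shift 1; press -> shift 2; drill -> shift 4; bore -> shift 1; finish -> shift 1

Checking: finish(shift 1) before drill(shift 4); bore(shift 1) before press(shift 2); polish(shift 3) != bore(shift 1); drill=shift 4 in [shift 4,shift 6]; polish=shift 3 in [shift 3,shift 6]; cut=shift 1 in [shift 1,shift 2].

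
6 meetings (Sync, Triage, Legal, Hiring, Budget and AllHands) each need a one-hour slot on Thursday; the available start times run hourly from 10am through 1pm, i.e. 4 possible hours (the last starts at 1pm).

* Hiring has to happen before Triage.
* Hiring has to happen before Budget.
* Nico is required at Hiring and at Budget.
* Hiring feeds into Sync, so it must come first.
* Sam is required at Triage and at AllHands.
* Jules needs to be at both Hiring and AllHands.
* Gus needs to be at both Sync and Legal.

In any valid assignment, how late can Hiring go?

12pm

Downstream work caps Hiring at 12pm.
Hiring at 12pm is achievable: AllHands -> 10am, Triage -> 1pm, Legal -> 10am, Hiring -> 12pm, Sync -> 1pm, Budget -> 1pm.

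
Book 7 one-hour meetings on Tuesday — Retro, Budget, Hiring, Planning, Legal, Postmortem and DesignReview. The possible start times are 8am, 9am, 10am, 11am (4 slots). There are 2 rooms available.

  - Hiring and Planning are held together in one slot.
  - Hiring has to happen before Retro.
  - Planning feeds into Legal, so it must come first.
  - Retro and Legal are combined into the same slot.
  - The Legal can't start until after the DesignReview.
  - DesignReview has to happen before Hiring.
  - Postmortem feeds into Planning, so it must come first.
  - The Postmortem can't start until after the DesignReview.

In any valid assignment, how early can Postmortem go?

Precedence pushes Postmortem to at least 9am; downstream work caps Postmortem at 9am.
Postmortem at 9am is achievable: Planning=10am; Budget=8am; Legal=11am; Hiring=10am; Retro=11am; DesignReview=8am; Postmortem=9am.

9am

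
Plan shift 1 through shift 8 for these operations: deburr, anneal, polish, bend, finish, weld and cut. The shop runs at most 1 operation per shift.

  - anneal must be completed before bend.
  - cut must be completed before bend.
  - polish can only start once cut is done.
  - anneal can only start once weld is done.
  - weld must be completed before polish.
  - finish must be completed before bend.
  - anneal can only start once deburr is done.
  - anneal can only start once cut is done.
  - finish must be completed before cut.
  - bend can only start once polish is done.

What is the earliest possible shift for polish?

shift 4

Precedence pushes polish to at least shift 3; downstream work caps polish at shift 7.
polish at shift 4 is achievable: polish=shift 4; deburr=shift 5; bend=shift 7; anneal=shift 6; weld=shift 3; finish=shift 1; cut=shift 2.
Nothing earlier works — the capacity limit rule out every shift before shift 4.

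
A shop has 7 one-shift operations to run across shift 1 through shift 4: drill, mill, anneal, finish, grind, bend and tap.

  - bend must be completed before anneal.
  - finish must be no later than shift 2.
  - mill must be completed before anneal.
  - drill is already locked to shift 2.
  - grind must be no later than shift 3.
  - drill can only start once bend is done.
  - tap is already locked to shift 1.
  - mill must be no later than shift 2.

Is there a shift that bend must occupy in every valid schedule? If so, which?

shift 1

Downstream work caps bend at shift 1.
So bend is pinned to shift 1.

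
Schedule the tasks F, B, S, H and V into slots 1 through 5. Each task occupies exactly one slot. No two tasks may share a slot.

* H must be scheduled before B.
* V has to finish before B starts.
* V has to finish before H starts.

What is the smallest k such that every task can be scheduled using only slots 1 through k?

The precedence chain requires at least 3 distinct slots.
With at most 1 per slot and 5 tasks, at least 5 slots are needed.
5 works (last occupied slot: 5): for example S -> 5; V -> 1; F -> 4; B -> 3; H -> 2.

5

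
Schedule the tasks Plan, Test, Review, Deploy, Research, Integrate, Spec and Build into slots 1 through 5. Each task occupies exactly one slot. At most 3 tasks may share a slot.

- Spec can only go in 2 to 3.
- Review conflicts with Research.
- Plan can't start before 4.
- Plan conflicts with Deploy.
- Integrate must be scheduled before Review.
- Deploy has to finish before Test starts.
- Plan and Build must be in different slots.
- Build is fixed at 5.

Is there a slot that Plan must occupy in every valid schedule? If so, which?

Plan's window is 4–5.
Build is fixed at 5, and Plan can't share a slot with Build.
So Plan must be 4.

4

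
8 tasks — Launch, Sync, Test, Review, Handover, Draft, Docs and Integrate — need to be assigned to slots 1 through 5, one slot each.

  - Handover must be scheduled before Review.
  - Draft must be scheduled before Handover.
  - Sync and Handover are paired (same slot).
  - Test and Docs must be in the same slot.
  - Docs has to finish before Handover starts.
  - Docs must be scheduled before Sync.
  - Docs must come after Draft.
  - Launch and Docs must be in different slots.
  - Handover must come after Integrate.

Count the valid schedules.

Splitting on Launch: it can be 1 (13), 2 (6), 3 (7), 4 (13), 5 (13). Listing each branch's schedules as (Sync, Test, Review, Handover, Draft, Docs, Integrate):
Launch=1: (3,2,4,3,1,2,1) (3,2,4,3,1,2,2) (3,2,5,3,1,2,1) (3,2,5,3,1,2,2) (4,2,5,4,1,2,1) (4,2,5,4,1,2,2) (4,2,5,4,1,2,3) (4,3,5,4,1,3,1) (4,3,5,4,1,3,2) (4,3,5,4,1,3,3) (4,3,5,4,2,3,1) (4,3,5,4,2,3,2) (4,3,5,4,2,3,3) — 13.
Launch=2: (4,3,5,4,1,3,1) (4,3,5,4,1,3,2) (4,3,5,4,1,3,3) (4,3,5,4,2,3,1) (4,3,5,4,2,3,2) (4,3,5,4,2,3,3) — 6.
Launch=3: (3,2,4,3,1,2,1) (3,2,4,3,1,2,2) (3,2,5,3,1,2,1) (3,2,5,3,1,2,2) (4,2,5,4,1,2,1) (4,2,5,4,1,2,2) (4,2,5,4,1,2,3) — 7.
Launch=4: (3,2,4,3,1,2,1) (3,2,4,3,1,2,2) (3,2,5,3,1,2,1) (3,2,5,3,1,2,2) (4,2,5,4,1,2,1) (4,2,5,4,1,2,2) (4,2,5,4,1,2,3) (4,3,5,4,1,3,1) (4,3,5,4,1,3,2) (4,3,5,4,1,3,3) (4,3,5,4,2,3,1) (4,3,5,4,2,3,2) (4,3,5,4,2,3,3) — 13.
Launch=5: (3,2,4,3,1,2,1) (3,2,4,3,1,2,2) (3,2,5,3,1,2,1) (3,2,5,3,1,2,2) (4,2,5,4,1,2,1) (4,2,5,4,1,2,2) (4,2,5,4,1,2,3) (4,3,5,4,1,3,1) (4,3,5,4,1,3,2) (4,3,5,4,1,3,3) (4,3,5,4,2,3,1) (4,3,5,4,2,3,2) (4,3,5,4,2,3,3) — 13.
Summing: 13 + 6 + 7 + 13 + 13 = 52.

52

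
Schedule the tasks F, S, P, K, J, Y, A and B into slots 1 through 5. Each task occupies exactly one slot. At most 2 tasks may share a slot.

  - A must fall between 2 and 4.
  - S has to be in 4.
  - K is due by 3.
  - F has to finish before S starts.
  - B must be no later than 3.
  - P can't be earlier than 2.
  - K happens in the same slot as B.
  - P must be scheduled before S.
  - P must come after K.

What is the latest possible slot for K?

2

K's own window allows nothing later than 3; downstream work caps K at 2.
K at 2 is achievable: S in 4, Y in 4, K in 2, P in 3, F in 1, A in 3, B in 2, J in 1.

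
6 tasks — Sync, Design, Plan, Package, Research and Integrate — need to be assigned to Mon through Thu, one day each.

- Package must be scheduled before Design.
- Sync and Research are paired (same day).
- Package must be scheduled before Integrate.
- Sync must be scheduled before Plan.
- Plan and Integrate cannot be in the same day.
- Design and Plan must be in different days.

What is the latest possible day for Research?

Research must be in the same day as Sync, which can't be after Wed, so Research is at most Wed.
Research at Wed is achievable: Package in Mon; Plan in Thu; Design in Tue; Sync in Wed; Research in Wed; Integrate in Tue.

Wed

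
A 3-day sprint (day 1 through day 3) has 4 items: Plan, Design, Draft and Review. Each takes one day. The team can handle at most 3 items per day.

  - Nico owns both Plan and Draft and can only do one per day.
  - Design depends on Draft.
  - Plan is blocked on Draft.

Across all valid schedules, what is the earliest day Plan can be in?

Precedence pushes Plan to at least day 2.
Plan at day 2 is achievable: Design=day 2, Plan=day 2, Review=day 1, Draft=day 1.

day 2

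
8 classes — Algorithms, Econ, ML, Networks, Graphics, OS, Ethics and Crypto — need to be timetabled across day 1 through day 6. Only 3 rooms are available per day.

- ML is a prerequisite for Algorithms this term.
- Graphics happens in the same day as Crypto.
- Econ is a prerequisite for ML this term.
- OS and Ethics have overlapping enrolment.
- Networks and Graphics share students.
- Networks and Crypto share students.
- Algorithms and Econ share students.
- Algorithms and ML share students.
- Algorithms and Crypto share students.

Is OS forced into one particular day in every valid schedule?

No

OS can be day 1 (e.g. Graphics -> day 2, Ethics -> day 3, Crypto -> day 2, Econ -> day 1, Algorithms -> day 3, OS -> day 1, Networks -> day 1, ML -> day 2) or day 2 (e.g. Crypto=day 4, Algorithms=day 3, Econ=day 1, ML=day 2, Networks=day 1, Graphics=day 4, OS=day 2, Ethics=day 1).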